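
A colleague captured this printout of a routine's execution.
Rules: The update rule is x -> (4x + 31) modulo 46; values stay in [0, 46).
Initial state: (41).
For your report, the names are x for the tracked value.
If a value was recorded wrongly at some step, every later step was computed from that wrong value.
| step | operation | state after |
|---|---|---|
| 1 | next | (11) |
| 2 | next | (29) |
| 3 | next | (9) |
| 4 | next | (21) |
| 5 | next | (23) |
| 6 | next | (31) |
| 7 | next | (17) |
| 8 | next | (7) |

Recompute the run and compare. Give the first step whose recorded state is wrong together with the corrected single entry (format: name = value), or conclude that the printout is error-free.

no error

1. x = (4*41 + 31) mod 46 = 11 (same as recorded)
2. x = (4*11 + 31) mod 46 = 29 (exactly as logged)
3. x = (4*29 + 31) mod 46 = 9 (no discrepancy)
4. x = (4*9 + 31) mod 46 = 21 (exactly as logged)
5. x = (4*21 + 31) mod 46 = 23 (agrees with the printout)
6. x = (4*23 + 31) mod 46 = 31 (exactly as logged)
7. x = (4*31 + 31) mod 46 = 17 (in agreement)
8. x = (4*17 + 31) mod 46 = 7 (same as recorded)
All entries verified; no error found.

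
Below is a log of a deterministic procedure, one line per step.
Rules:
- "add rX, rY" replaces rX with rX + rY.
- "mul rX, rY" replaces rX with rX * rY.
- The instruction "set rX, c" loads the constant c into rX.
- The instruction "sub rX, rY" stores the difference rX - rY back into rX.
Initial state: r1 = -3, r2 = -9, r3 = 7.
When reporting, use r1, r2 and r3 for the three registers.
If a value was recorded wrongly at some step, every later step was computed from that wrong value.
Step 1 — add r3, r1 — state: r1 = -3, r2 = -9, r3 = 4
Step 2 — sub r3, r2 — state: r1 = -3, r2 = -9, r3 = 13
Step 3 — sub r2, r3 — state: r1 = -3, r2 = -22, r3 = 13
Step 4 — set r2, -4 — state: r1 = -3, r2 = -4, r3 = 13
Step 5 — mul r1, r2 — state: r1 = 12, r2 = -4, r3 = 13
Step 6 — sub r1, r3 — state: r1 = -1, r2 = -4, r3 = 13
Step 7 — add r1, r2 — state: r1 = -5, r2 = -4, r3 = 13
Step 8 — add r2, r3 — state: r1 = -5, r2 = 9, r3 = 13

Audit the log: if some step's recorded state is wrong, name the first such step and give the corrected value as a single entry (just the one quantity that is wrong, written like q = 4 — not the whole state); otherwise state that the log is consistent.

1. r3 = 7 + -3 = 4 (same as recorded)
2. r3 = 4 - -9 = 13 (agrees with the log)
3. r2 = -9 - 13 = -22 (in agreement)
4. r2 = -4 (in agreement)
5. r1 = -3 * -4 = 12 (matches)
6. r1 = 12 - 13 = -1 (matches)
7. r1 = -1 + -4 = -5 (consistent with the log)
8. r2 = -4 + 13 = 9 (checks out)
The recomputation confirms every line.

no error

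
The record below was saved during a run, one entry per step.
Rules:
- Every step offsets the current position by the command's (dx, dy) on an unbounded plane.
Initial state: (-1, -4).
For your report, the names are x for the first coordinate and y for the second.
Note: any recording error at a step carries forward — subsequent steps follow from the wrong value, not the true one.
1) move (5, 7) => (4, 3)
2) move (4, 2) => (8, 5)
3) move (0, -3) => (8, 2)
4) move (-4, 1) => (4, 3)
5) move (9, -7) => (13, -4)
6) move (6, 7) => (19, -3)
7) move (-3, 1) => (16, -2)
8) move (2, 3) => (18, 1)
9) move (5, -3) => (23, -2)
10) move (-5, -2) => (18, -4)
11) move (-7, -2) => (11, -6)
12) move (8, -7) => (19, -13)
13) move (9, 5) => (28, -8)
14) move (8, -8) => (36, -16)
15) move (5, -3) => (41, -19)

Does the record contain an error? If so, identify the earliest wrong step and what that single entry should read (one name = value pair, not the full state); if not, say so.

step 1: x = -1 + (5) = 4, y = -4 + (7) = 3 -> verified
step 2: x = 4 + (4) = 8, y = 3 + (2) = 5 -> consistent with the record
step 3: x = 8 + (0) = 8, y = 5 + (-3) = 2 -> checks out
step 4: x = 8 + (-4) = 4, y = 2 + (1) = 3 -> no discrepancy
step 5: x = 4 + (9) = 13, y = 3 + (-7) = -4 -> same as recorded
step 6: x = 13 + (6) = 19, y = -4 + (7) = 3 -> not what was recorded
First deviation found at step 6; the corrected entry is y = 3.

step 6, y = 3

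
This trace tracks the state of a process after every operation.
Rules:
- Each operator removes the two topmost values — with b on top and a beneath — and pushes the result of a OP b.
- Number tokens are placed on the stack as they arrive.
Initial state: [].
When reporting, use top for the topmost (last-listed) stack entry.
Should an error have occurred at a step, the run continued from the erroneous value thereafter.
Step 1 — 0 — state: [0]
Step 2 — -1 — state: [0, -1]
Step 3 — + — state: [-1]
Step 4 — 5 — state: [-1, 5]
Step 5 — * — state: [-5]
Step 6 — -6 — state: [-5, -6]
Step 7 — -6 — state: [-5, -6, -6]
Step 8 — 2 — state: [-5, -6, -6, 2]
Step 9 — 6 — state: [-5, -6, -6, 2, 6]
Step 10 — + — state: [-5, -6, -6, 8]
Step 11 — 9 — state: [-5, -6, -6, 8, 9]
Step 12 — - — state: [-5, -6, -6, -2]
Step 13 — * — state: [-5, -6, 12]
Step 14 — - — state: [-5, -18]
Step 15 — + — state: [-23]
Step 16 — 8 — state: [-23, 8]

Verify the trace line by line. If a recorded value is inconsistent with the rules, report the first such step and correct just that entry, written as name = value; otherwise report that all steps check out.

step 1: push 0: top = 0 -> in agreement
step 2: push -1: top = -1 -> checks out
step 3: 0 + -1 = -1 -> confirmed correct
step 4: push 5: top = 5 -> no discrepancy
step 5: -1 * 5 = -5 -> confirmed correct
step 6: push -6: top = -6 -> agrees with the trace
step 7: push -6: top = -6 -> consistent with the trace
step 8: push 2: top = 2 -> checks out
step 9: push 6: top = 6 -> verified
step 10: 2 + 6 = 8 -> confirmed correct
step 11: push 9: top = 9 -> verified
step 12: 8 - 9 = -1 -> the trace disagrees here
First deviation found at step 12; the corrected entry is top = -1.

step 12, top = -1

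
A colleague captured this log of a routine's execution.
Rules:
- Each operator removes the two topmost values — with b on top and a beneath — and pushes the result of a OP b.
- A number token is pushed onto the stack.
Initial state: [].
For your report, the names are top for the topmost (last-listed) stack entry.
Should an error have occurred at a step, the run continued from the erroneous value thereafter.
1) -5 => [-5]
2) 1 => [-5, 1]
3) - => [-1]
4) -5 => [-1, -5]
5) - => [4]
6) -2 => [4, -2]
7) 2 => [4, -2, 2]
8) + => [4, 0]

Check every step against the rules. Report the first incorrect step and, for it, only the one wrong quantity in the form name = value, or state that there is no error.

step 3, top = -6

step 1: push -5: top = -5 -> no discrepancy
step 2: push 1: top = 1 -> in agreement
step 3: -5 - 1 = -6 -> first mismatch against the log
So the first discrepancy is step 3, where the right value is top = -6.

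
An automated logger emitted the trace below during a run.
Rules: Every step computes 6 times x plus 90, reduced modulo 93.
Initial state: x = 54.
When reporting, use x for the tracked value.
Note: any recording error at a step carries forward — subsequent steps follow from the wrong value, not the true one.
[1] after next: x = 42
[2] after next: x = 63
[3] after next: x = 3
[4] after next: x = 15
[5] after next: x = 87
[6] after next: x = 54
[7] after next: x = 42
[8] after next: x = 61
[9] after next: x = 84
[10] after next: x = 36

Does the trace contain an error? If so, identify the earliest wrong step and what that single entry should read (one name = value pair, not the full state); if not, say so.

Recomputing the run from the initial state:
step 1: x = 42
step 2: x = 63
step 3: x = 3
step 4: x = 15
step 5: x = 87
step 6: x = 54
step 7: x = 42
step 8: x = 63
step 9: x = 3
step 10: x = 15
The first disagreement with the trace is at step 8, where the value should be x = 63.

step 8, x = 63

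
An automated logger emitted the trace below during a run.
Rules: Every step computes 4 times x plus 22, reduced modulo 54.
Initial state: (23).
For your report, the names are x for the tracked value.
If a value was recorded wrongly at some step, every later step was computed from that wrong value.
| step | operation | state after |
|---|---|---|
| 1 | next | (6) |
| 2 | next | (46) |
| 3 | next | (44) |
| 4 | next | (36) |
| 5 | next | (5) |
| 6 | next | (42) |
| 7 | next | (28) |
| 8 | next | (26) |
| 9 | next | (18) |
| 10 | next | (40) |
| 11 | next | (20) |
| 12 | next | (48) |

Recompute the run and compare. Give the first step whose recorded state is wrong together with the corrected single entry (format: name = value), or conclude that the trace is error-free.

Recomputing the run from the initial state:
step 1: x = 6
step 2: x = 46
step 3: x = 44
step 4: x = 36
step 5: x = 4
step 6: x = 38
step 7: x = 12
step 8: x = 16
step 9: x = 32
step 10: x = 42
step 11: x = 28
step 12: x = 26
The first disagreement with the trace is at step 5, where the value should be x = 4.

step 5, x = 4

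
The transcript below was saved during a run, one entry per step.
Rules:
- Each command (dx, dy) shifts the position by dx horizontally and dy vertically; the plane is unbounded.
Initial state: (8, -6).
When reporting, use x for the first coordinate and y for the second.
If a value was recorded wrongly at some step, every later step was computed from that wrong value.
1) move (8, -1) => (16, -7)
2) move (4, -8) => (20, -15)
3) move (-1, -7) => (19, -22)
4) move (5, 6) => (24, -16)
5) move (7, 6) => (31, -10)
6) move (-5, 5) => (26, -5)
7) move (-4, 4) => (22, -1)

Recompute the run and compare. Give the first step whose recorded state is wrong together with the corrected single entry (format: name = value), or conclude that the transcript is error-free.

1. x = 8 + (8) = 16, y = -6 + (-1) = -7 (no discrepancy)
2. x = 16 + (4) = 20, y = -7 + (-8) = -15 (checks out)
3. x = 20 + (-1) = 19, y = -15 + (-7) = -22 (matches)
4. x = 19 + (5) = 24, y = -22 + (6) = -16 (confirmed correct)
5. x = 24 + (7) = 31, y = -16 + (6) = -10 (checks out)
6. x = 31 + (-5) = 26, y = -10 + (5) = -5 (confirmed correct)
7. x = 26 + (-4) = 22, y = -5 + (4) = -1 (agrees with the transcript)
No step deviates from the rules.

no error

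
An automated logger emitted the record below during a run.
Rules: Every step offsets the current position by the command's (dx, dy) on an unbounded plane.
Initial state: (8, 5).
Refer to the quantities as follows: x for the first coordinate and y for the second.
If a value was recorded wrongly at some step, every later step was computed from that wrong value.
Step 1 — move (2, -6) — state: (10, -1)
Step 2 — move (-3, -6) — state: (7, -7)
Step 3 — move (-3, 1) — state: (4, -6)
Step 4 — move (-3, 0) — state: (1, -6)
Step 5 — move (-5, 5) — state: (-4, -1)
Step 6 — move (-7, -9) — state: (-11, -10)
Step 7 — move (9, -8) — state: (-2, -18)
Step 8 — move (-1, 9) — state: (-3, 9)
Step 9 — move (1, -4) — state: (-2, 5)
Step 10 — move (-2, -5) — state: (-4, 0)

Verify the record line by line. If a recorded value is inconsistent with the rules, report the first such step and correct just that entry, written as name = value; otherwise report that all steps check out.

step 8, y = -9

Recomputing the run from the initial state:
step 1: x = 10, y = -1
step 2: x = 7, y = -7
step 3: x = 4, y = -6
step 4: x = 1, y = -6
step 5: x = -4, y = -1
step 6: x = -11, y = -10
step 7: x = -2, y = -18
step 8: x = -3, y = -9
step 9: x = -2, y = -13
step 10: x = -4, y = -18
The first disagreement with the record is at step 8, where the value should be y = -9.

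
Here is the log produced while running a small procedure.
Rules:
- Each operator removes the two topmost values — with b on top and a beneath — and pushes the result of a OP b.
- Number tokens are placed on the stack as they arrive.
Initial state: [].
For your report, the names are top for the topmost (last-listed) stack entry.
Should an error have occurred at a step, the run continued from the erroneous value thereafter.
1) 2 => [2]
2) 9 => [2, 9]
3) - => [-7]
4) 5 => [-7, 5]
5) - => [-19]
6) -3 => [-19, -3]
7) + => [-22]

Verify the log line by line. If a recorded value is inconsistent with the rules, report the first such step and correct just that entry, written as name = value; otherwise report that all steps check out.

step 5, top = -12

step 1: push 2: top = 2 -> exactly as logged
step 2: push 9: top = 9 -> exactly as logged
step 3: 2 - 9 = -7 -> exactly as logged
step 4: push 5: top = 5 -> verified
step 5: -7 - 5 = -12 -> a discrepancy with the log
That makes step 5 the first incorrect line — top = -12 is what it should show.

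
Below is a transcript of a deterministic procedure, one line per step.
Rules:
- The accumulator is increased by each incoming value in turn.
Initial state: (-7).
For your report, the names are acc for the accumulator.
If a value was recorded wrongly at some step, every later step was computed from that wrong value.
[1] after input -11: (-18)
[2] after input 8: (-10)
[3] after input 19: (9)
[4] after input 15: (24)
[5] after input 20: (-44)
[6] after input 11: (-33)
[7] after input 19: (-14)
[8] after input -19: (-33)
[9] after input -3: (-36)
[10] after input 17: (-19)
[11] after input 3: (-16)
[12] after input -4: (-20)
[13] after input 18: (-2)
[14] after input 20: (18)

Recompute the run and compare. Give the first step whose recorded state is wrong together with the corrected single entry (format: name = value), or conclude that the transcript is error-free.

step 5, acc = 44

Recomputing the run from the initial state:
step 1: acc = -18
step 2: acc = -10
step 3: acc = 9
step 4: acc = 24
step 5: acc = 44
step 6: acc = 55
step 7: acc = 74
step 8: acc = 55
step 9: acc = 52
step 10: acc = 69
step 11: acc = 72
step 12: acc = 68
step 13: acc = 86
step 14: acc = 106
The first disagreement with the transcript is at step 5, where the value should be acc = 44.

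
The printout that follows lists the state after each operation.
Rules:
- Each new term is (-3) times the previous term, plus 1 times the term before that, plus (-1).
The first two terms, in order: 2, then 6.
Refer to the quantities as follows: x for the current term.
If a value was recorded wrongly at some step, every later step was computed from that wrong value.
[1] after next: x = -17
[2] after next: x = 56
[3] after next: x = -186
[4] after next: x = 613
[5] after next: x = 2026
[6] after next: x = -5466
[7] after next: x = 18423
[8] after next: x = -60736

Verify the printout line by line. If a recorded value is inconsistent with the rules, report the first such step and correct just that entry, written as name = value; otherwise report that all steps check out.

step 5, x = -2026

Recomputing the run from the initial state:
step 1: x = -17
step 2: x = 56
step 3: x = -186
step 4: x = 613
step 5: x = -2026
step 6: x = 6690
step 7: x = -22097
step 8: x = 72980
The first disagreement with the printout is at step 5, where the value should be x = -2026.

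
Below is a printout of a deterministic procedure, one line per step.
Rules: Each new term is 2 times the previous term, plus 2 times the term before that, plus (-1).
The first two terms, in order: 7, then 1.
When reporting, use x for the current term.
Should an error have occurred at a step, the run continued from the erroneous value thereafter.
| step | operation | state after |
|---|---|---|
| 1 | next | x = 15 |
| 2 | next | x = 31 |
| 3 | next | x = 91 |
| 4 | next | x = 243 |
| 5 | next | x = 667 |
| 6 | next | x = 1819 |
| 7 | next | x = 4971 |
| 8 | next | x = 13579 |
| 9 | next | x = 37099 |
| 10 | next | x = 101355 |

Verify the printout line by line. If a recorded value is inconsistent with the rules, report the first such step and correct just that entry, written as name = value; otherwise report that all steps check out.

no error

Step 1: x = 2*(1) + (2)*(7) + (-1) = 15 — checks out.
Step 2: x = 2*(15) + (2)*(1) + (-1) = 31 — same as recorded.
Step 3: x = 2*(31) + (2)*(15) + (-1) = 91 — no discrepancy.
Step 4: x = 2*(91) + (2)*(31) + (-1) = 243 — agrees with the printout.
Step 5: x = 2*(243) + (2)*(91) + (-1) = 667 — exactly as logged.
Step 6: x = 2*(667) + (2)*(243) + (-1) = 1819 — exactly as logged.
Step 7: x = 2*(1819) + (2)*(667) + (-1) = 4971 — same as recorded.
Step 8: x = 2*(4971) + (2)*(1819) + (-1) = 13579 — agrees with the printout.
Step 9: x = 2*(13579) + (2)*(4971) + (-1) = 37099 — exactly as logged.
Step 10: x = 2*(37099) + (2)*(13579) + (-1) = 101355 — checks out.
All steps check out; nothing to correct.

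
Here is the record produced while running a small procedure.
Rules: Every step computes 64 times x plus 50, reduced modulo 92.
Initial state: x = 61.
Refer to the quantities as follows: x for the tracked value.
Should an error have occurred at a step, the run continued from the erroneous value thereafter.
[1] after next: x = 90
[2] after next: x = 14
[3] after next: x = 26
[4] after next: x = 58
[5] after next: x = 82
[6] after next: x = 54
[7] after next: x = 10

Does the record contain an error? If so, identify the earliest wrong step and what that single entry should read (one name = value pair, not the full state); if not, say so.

no error

step 1: x = (64*61 + 50) mod 92 = 90 -> same as recorded
step 2: x = (64*90 + 50) mod 92 = 14 -> confirmed correct
step 3: x = (64*14 + 50) mod 92 = 26 -> confirmed correct
step 4: x = (64*26 + 50) mod 92 = 58 -> matches
step 5: x = (64*58 + 50) mod 92 = 82 -> same as recorded
step 6: x = (64*82 + 50) mod 92 = 54 -> agrees with the record
step 7: x = (64*54 + 50) mod 92 = 10 -> exactly as logged
Each recorded entry agrees with the recomputation.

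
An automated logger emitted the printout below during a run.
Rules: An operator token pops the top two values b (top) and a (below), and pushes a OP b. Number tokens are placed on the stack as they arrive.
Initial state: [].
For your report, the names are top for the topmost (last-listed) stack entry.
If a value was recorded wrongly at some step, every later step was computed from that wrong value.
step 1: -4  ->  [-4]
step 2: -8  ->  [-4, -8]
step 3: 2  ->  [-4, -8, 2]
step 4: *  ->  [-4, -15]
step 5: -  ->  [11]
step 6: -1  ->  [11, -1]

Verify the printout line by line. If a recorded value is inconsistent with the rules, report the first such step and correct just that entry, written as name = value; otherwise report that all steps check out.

step 4, top = -16

Recomputing the run from the initial state:
step 1: [-4]
step 2: [-4, -8]
step 3: [-4, -8, 2]
step 4: [-4, -16]
step 5: [12]
step 6: [12, -1]
The first disagreement with the printout is at step 4, where the value should be top = -16.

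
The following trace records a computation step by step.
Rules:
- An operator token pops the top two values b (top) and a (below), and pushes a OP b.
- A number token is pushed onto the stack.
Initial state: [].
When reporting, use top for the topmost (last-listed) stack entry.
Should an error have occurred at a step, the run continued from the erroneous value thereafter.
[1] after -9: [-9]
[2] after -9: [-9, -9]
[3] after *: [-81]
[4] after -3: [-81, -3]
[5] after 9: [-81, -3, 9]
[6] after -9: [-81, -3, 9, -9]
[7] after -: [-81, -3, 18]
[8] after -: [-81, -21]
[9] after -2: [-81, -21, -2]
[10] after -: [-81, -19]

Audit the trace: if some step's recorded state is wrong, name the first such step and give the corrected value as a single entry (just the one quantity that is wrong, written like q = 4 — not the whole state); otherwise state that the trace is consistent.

Step 1: push -9: top = -9 — no discrepancy.
Step 2: push -9: top = -9 — matches.
Step 3: -9 * -9 = 81 — the trace has a different value.
So the first discrepancy is step 3, where the right value is top = 81.

step 3, top = 81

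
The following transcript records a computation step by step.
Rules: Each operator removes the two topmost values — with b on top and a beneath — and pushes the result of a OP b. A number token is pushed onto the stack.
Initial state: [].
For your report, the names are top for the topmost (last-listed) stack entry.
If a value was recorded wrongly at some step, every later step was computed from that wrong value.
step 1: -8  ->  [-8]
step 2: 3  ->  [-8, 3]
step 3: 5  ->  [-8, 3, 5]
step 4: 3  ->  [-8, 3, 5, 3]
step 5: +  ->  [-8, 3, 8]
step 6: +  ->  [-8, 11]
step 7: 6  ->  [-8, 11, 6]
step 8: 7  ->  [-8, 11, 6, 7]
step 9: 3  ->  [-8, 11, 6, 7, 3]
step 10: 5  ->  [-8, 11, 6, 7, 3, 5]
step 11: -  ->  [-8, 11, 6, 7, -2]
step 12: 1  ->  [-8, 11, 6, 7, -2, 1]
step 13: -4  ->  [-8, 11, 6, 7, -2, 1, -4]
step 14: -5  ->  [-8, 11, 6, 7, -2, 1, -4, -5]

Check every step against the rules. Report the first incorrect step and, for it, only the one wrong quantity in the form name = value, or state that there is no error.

no error

step 1: push -8: top = -8 -> checks out
step 2: push 3: top = 3 -> no discrepancy
step 3: push 5: top = 5 -> same as recorded
step 4: push 3: top = 3 -> same as recorded
step 5: 5 + 3 = 8 -> agrees with the transcript
step 6: 3 + 8 = 11 -> exactly as logged
step 7: push 6: top = 6 -> matches
step 8: push 7: top = 7 -> agrees with the transcript
step 9: push 3: top = 3 -> same as recorded
step 10: push 5: top = 5 -> checks out
step 11: 3 - 5 = -2 -> in agreement
step 12: push 1: top = 1 -> exactly as logged
step 13: push -4: top = -4 -> matches
step 14: push -5: top = -5 -> verified
The whole run recomputes cleanly — no discrepancies.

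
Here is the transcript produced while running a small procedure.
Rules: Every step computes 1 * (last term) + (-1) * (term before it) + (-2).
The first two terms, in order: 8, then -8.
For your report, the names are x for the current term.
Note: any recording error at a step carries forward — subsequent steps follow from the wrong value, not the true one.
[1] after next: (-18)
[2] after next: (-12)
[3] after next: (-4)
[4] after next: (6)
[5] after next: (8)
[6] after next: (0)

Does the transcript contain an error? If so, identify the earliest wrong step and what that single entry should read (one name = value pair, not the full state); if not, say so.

Step 1: x = 1*(-8) + (-1)*(8) + (-2) = -18 — confirmed correct.
Step 2: x = 1*(-18) + (-1)*(-8) + (-2) = -12 — no discrepancy.
Step 3: x = 1*(-12) + (-1)*(-18) + (-2) = 4 — the transcript has a different value.
Conclusion: step 3 carries the first error; the entry should be x = 4.

step 3, x = 4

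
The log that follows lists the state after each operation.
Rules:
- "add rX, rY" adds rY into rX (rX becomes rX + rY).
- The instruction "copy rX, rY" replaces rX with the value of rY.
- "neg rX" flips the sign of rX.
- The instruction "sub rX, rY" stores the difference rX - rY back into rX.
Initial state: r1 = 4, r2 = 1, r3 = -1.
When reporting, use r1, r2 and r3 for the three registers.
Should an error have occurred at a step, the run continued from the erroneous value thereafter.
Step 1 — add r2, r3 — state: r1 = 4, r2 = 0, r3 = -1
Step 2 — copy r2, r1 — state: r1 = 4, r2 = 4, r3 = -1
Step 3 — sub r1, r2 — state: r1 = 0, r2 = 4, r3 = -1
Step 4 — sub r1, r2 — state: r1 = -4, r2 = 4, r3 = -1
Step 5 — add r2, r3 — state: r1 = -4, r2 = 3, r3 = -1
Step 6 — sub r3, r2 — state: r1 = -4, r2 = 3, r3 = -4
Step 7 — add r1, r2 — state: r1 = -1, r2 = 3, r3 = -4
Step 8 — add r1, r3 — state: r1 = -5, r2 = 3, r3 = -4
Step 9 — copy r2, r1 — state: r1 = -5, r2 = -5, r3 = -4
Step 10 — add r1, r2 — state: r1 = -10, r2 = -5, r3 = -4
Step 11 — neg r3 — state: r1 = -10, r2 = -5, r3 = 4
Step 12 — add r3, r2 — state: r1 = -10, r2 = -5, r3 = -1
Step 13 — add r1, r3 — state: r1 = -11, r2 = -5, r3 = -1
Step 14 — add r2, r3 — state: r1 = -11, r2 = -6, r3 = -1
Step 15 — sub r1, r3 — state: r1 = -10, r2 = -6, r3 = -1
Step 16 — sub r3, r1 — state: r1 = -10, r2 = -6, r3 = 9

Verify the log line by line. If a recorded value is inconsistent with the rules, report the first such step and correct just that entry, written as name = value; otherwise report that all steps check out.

Step 1: r2 = 1 + -1 = 0 — no discrepancy.
Step 2: r2 = 4 — no discrepancy.
Step 3: r1 = 4 - 4 = 0 — checks out.
Step 4: r1 = 0 - 4 = -4 — checks out.
Step 5: r2 = 4 + -1 = 3 — consistent with the log.
Step 6: r3 = -1 - 3 = -4 — matches.
Step 7: r1 = -4 + 3 = -1 — confirmed correct.
Step 8: r1 = -1 + -4 = -5 — no discrepancy.
Step 9: r2 = -5 — confirmed correct.
Step 10: r1 = -5 + -5 = -10 — in agreement.
Step 11: r3 = -(-4) = 4 — consistent with the log.
Step 12: r3 = 4 + -5 = -1 — matches.
Step 13: r1 = -10 + -1 = -11 — no discrepancy.
Step 14: r2 = -5 + -1 = -6 — confirmed correct.
Step 15: r1 = -11 - -1 = -10 — consistent with the log.
Step 16: r3 = -1 - -10 = 9 — exactly as logged.
The recomputation confirms every line.

no error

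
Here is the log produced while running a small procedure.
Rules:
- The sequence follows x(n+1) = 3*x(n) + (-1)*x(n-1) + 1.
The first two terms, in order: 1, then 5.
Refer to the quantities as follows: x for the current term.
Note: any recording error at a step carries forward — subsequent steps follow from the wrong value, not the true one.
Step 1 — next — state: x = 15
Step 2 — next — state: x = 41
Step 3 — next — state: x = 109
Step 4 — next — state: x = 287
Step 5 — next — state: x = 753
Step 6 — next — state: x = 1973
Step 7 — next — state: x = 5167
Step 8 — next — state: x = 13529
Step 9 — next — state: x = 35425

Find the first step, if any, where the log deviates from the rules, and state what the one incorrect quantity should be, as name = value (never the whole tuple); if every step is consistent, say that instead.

Step 1: x = 3*(5) + (-1)*(1) + (1) = 15 — exactly as logged.
Step 2: x = 3*(15) + (-1)*(5) + (1) = 41 — no discrepancy.
Step 3: x = 3*(41) + (-1)*(15) + (1) = 109 — same as recorded.
Step 4: x = 3*(109) + (-1)*(41) + (1) = 287 — checks out.
Step 5: x = 3*(287) + (-1)*(109) + (1) = 753 — consistent with the log.
Step 6: x = 3*(753) + (-1)*(287) + (1) = 1973 — confirmed correct.
Step 7: x = 3*(1973) + (-1)*(753) + (1) = 5167 — consistent with the log.
Step 8: x = 3*(5167) + (-1)*(1973) + (1) = 13529 — no discrepancy.
Step 9: x = 3*(13529) + (-1)*(5167) + (1) = 35421 — the recorded entry deviates here.
The earliest wrong entry is at step 9: it should read x = 35421.

step 9, x = 35421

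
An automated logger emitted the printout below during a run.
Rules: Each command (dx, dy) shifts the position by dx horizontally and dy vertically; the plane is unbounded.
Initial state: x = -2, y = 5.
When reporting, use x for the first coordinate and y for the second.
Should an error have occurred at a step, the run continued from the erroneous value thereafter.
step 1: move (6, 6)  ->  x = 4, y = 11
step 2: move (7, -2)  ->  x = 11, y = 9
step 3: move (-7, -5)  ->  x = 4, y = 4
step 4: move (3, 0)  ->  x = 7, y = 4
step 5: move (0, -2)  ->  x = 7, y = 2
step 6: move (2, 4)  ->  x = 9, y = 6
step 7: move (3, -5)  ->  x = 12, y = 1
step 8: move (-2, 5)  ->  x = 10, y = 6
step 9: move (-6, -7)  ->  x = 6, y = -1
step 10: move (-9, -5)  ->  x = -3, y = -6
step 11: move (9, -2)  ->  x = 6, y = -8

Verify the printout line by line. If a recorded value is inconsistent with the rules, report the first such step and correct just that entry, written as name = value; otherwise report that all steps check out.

step 9, x = 4

Recomputing the run from the initial state:
step 1: x = 4, y = 11
step 2: x = 11, y = 9
step 3: x = 4, y = 4
step 4: x = 7, y = 4
step 5: x = 7, y = 2
step 6: x = 9, y = 6
step 7: x = 12, y = 1
step 8: x = 10, y = 6
step 9: x = 4, y = -1
step 10: x = -5, y = -6
step 11: x = 4, y = -8
The first disagreement with the printout is at step 9, where the value should be x = 4.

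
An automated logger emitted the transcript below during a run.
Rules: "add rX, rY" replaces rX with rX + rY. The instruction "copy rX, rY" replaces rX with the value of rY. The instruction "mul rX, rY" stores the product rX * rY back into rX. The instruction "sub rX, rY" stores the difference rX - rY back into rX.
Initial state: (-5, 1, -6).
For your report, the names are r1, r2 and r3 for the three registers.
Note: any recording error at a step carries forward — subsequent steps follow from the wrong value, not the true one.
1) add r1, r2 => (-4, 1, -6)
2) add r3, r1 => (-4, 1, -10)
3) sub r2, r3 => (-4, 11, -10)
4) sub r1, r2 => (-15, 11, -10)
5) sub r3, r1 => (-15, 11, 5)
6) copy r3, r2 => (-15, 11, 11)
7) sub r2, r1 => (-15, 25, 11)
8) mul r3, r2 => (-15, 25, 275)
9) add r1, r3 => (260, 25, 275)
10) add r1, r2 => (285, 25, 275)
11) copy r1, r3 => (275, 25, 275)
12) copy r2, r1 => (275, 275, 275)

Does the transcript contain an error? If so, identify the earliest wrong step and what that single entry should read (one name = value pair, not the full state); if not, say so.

step 7, r2 = 26

Step 1: r1 = -5 + 1 = -4 — no discrepancy.
Step 2: r3 = -6 + -4 = -10 — checks out.
Step 3: r2 = 1 - -10 = 11 — agrees with the transcript.
Step 4: r1 = -4 - 11 = -15 — confirmed correct.
Step 5: r3 = -10 - -15 = 5 — consistent with the transcript.
Step 6: r3 = 11 — confirmed correct.
Step 7: r2 = 11 - -15 = 26 — this is not what the transcript shows.
So the first discrepancy is step 7, where the right value is r2 = 26.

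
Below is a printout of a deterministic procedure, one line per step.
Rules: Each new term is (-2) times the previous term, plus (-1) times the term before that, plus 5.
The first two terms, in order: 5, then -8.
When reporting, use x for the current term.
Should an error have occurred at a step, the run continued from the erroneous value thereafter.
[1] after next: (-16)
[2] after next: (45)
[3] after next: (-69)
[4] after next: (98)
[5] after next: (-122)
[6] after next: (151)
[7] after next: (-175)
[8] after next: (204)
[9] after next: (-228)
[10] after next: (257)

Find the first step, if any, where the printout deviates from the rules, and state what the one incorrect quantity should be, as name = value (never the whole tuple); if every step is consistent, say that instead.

step 1: x = -2*(-8) + (-1)*(5) + (5) = 16 -> the recorded entry deviates here
First deviation found at step 1; the corrected entry is x = 16.

step 1, x = 16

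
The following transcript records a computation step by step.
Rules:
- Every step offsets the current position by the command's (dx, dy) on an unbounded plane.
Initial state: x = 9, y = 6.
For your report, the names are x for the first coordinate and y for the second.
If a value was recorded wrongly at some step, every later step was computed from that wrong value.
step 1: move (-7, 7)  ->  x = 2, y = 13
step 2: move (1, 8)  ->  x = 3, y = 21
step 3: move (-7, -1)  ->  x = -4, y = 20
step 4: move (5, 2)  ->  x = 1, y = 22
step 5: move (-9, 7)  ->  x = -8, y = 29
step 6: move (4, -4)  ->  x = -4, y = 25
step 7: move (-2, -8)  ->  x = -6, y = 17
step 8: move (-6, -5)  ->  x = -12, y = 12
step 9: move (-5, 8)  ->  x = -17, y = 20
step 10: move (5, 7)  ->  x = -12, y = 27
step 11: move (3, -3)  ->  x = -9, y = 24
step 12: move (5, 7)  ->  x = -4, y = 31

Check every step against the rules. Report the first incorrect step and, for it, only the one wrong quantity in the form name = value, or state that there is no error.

Step 1: x = 9 + (-7) = 2, y = 6 + (7) = 13 — exactly as logged.
Step 2: x = 2 + (1) = 3, y = 13 + (8) = 21 — exactly as logged.
Step 3: x = 3 + (-7) = -4, y = 21 + (-1) = 20 — in agreement.
Step 4: x = -4 + (5) = 1, y = 20 + (2) = 22 — verified.
Step 5: x = 1 + (-9) = -8, y = 22 + (7) = 29 — confirmed correct.
Step 6: x = -8 + (4) = -4, y = 29 + (-4) = 25 — in agreement.
Step 7: x = -4 + (-2) = -6, y = 25 + (-8) = 17 — in agreement.
Step 8: x = -6 + (-6) = -12, y = 17 + (-5) = 12 — consistent with the transcript.
Step 9: x = -12 + (-5) = -17, y = 12 + (8) = 20 — confirmed correct.
Step 10: x = -17 + (5) = -12, y = 20 + (7) = 27 — checks out.
Step 11: x = -12 + (3) = -9, y = 27 + (-3) = 24 — agrees with the transcript.
Step 12: x = -9 + (5) = -4, y = 24 + (7) = 31 — consistent with the transcript.
The recomputation confirms every line.

no error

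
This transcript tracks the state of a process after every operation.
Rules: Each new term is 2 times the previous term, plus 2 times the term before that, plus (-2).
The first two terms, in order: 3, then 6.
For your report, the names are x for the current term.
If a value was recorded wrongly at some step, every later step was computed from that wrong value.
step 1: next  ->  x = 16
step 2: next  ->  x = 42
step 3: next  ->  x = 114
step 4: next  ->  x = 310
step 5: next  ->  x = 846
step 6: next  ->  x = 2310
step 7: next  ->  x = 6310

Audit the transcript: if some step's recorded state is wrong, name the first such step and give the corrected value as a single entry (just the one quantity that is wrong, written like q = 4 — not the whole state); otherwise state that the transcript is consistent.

Recomputing the run from the initial state:
step 1: x = 16
step 2: x = 42
step 3: x = 114
step 4: x = 310
step 5: x = 846
step 6: x = 2310
step 7: x = 6310
This matches the transcript at every step.

no error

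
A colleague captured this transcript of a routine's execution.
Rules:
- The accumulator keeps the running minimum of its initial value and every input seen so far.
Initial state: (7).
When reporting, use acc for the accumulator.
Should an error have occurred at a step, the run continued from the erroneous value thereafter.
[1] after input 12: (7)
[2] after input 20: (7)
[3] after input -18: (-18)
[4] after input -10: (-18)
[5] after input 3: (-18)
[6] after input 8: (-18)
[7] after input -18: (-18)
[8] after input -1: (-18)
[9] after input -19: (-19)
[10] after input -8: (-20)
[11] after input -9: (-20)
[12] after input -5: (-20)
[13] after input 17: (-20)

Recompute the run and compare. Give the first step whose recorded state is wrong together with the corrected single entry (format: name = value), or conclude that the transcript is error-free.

step 10, acc = -19

Recomputing the run from the initial state:
step 1: acc = 7
step 2: acc = 7
step 3: acc = -18
step 4: acc = -18
step 5: acc = -18
step 6: acc = -18
step 7: acc = -18
step 8: acc = -18
step 9: acc = -19
step 10: acc = -19
step 11: acc = -19
step 12: acc = -19
step 13: acc = -19
The first disagreement with the transcript is at step 10, where the value should be acc = -19.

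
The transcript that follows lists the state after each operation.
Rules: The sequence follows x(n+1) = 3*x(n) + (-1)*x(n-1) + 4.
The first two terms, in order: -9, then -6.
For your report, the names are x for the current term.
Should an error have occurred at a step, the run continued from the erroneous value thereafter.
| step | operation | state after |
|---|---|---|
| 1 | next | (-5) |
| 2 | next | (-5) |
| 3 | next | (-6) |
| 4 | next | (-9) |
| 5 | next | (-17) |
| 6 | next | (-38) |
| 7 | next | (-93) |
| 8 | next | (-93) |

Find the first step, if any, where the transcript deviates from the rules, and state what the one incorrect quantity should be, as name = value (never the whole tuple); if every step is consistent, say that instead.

step 8, x = -237

Step 1: x = 3*(-6) + (-1)*(-9) + (4) = -5 — confirmed correct.
Step 2: x = 3*(-5) + (-1)*(-6) + (4) = -5 — in agreement.
Step 3: x = 3*(-5) + (-1)*(-5) + (4) = -6 — consistent with the transcript.
Step 4: x = 3*(-6) + (-1)*(-5) + (4) = -9 — checks out.
Step 5: x = 3*(-9) + (-1)*(-6) + (4) = -17 — in agreement.
Step 6: x = 3*(-17) + (-1)*(-9) + (4) = -38 — no discrepancy.
Step 7: x = 3*(-38) + (-1)*(-17) + (4) = -93 — exactly as logged.
Step 8: x = 3*(-93) + (-1)*(-38) + (4) = -237 — the entry is off here.
That makes step 8 the first incorrect line — x = -237 is what it should show.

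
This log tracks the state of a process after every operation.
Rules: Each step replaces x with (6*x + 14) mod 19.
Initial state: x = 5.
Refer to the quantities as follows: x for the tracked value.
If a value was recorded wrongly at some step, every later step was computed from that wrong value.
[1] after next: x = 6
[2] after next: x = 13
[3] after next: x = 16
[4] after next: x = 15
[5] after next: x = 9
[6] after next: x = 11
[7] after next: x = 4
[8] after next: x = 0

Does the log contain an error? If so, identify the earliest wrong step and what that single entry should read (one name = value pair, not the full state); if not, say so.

step 2, x = 12

step 1: x = (6*5 + 14) mod 19 = 6 -> checks out
step 2: x = (6*6 + 14) mod 19 = 12 -> not what was recorded
The earliest wrong entry is at step 2: it should read x = 12.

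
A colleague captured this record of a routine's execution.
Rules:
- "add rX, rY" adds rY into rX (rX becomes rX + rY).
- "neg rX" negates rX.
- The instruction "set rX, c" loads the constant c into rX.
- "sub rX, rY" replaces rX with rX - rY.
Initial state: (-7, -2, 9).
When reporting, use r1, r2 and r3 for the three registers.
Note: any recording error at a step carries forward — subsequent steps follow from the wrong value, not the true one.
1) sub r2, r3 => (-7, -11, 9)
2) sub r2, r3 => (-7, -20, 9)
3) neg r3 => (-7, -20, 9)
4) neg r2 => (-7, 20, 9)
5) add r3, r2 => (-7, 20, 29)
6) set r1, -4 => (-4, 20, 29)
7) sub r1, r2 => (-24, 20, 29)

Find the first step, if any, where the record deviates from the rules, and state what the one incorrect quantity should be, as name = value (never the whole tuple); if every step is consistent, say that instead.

step 3, r3 = -9

Recomputing the run from the initial state:
step 1: r1 = -7, r2 = -11, r3 = 9
step 2: r1 = -7, r2 = -20, r3 = 9
step 3: r1 = -7, r2 = -20, r3 = -9
step 4: r1 = -7, r2 = 20, r3 = -9
step 5: r1 = -7, r2 = 20, r3 = 11
step 6: r1 = -4, r2 = 20, r3 = 11
step 7: r1 = -24, r2 = 20, r3 = 11
The first disagreement with the record is at step 3, where the value should be r3 = -9.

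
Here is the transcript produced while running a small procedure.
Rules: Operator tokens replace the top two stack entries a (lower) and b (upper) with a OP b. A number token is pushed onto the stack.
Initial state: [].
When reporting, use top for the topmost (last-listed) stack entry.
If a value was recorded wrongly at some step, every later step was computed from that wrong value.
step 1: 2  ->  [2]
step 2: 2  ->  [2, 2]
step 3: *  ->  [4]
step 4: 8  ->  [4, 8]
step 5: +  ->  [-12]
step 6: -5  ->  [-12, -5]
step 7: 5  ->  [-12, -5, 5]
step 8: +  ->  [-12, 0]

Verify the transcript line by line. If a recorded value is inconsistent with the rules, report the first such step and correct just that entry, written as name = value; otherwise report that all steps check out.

1. push 2: top = 2 (consistent with the transcript)
2. push 2: top = 2 (matches)
3. 2 * 2 = 4 (in agreement)
4. push 8: top = 8 (matches)
5. 4 + 8 = 12 (the transcript has a different value)
First deviation found at step 5; the corrected entry is top = 12.

step 5, top = 12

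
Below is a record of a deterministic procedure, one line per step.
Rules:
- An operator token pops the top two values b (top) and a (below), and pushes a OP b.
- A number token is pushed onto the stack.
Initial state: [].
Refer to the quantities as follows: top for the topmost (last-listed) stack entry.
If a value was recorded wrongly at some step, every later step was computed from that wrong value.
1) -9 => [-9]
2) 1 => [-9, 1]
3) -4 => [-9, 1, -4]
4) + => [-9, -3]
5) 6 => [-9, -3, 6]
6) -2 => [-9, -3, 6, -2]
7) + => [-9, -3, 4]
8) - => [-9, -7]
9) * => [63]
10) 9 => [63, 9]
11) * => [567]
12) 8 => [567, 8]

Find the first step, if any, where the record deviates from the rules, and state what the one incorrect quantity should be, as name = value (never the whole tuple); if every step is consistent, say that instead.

no error

Recomputing the run from the initial state:
step 1: [-9]
step 2: [-9, 1]
step 3: [-9, 1, -4]
step 4: [-9, -3]
step 5: [-9, -3, 6]
step 6: [-9, -3, 6, -2]
step 7: [-9, -3, 4]
step 8: [-9, -7]
step 9: [63]
step 10: [63, 9]
step 11: [567]
step 12: [567, 8]
This matches the record at every step.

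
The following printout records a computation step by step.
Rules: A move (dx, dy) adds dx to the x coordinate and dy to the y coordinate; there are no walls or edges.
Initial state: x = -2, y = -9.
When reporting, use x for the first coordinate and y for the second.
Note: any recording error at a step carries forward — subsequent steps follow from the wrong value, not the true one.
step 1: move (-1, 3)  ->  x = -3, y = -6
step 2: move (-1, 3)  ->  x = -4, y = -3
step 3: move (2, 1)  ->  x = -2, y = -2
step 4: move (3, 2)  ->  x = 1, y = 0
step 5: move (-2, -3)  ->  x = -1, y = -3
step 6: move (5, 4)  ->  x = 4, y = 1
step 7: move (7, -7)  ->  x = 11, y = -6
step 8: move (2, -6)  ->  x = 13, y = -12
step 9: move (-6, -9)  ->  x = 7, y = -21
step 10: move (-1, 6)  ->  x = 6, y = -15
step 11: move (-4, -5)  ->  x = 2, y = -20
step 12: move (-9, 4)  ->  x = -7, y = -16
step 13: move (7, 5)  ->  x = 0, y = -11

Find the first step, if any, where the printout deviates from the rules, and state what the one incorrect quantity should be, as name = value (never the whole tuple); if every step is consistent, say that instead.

no error

1. x = -2 + (-1) = -3, y = -9 + (3) = -6 (agrees with the printout)
2. x = -3 + (-1) = -4, y = -6 + (3) = -3 (checks out)
3. x = -4 + (2) = -2, y = -3 + (1) = -2 (consistent with the printout)
4. x = -2 + (3) = 1, y = -2 + (2) = 0 (consistent with the printout)
5. x = 1 + (-2) = -1, y = 0 + (-3) = -3 (in agreement)
6. x = -1 + (5) = 4, y = -3 + (4) = 1 (agrees with the printout)
7. x = 4 + (7) = 11, y = 1 + (-7) = -6 (verified)
8. x = 11 + (2) = 13, y = -6 + (-6) = -12 (checks out)
9. x = 13 + (-6) = 7, y = -12 + (-9) = -21 (matches)
10. x = 7 + (-1) = 6, y = -21 + (6) = -15 (verified)
11. x = 6 + (-4) = 2, y = -15 + (-5) = -20 (confirmed correct)
12. x = 2 + (-9) = -7, y = -20 + (4) = -16 (same as recorded)
13. x = -7 + (7) = 0, y = -16 + (5) = -11 (checks out)
No step deviates from the rules.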